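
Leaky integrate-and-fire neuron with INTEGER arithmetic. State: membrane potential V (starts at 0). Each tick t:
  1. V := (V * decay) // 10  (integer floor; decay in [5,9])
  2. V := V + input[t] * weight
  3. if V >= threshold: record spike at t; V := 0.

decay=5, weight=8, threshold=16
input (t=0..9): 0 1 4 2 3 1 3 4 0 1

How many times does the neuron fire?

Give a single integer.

Answer: 5

Derivation:
t=0: input=0 -> V=0
t=1: input=1 -> V=8
t=2: input=4 -> V=0 FIRE
t=3: input=2 -> V=0 FIRE
t=4: input=3 -> V=0 FIRE
t=5: input=1 -> V=8
t=6: input=3 -> V=0 FIRE
t=7: input=4 -> V=0 FIRE
t=8: input=0 -> V=0
t=9: input=1 -> V=8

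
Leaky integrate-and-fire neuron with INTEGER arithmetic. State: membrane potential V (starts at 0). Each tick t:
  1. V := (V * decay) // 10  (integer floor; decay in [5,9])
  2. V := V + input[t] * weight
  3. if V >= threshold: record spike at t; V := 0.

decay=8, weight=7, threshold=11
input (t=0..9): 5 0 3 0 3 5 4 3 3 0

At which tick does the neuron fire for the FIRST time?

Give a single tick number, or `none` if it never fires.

Answer: 0

Derivation:
t=0: input=5 -> V=0 FIRE
t=1: input=0 -> V=0
t=2: input=3 -> V=0 FIRE
t=3: input=0 -> V=0
t=4: input=3 -> V=0 FIRE
t=5: input=5 -> V=0 FIRE
t=6: input=4 -> V=0 FIRE
t=7: input=3 -> V=0 FIRE
t=8: input=3 -> V=0 FIRE
t=9: input=0 -> V=0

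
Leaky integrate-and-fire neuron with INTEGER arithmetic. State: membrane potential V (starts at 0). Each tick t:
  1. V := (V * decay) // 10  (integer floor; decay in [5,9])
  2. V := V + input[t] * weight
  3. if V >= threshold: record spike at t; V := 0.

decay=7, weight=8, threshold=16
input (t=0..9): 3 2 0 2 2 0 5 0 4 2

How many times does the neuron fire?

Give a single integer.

Answer: 7

Derivation:
t=0: input=3 -> V=0 FIRE
t=1: input=2 -> V=0 FIRE
t=2: input=0 -> V=0
t=3: input=2 -> V=0 FIRE
t=4: input=2 -> V=0 FIRE
t=5: input=0 -> V=0
t=6: input=5 -> V=0 FIRE
t=7: input=0 -> V=0
t=8: input=4 -> V=0 FIRE
t=9: input=2 -> V=0 FIRE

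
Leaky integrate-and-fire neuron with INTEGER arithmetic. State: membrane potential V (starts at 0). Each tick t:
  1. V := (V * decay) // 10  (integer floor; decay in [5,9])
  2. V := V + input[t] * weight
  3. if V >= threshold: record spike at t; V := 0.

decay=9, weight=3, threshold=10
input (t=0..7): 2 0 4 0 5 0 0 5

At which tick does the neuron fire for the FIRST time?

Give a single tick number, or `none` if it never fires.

Answer: 2

Derivation:
t=0: input=2 -> V=6
t=1: input=0 -> V=5
t=2: input=4 -> V=0 FIRE
t=3: input=0 -> V=0
t=4: input=5 -> V=0 FIRE
t=5: input=0 -> V=0
t=6: input=0 -> V=0
t=7: input=5 -> V=0 FIRE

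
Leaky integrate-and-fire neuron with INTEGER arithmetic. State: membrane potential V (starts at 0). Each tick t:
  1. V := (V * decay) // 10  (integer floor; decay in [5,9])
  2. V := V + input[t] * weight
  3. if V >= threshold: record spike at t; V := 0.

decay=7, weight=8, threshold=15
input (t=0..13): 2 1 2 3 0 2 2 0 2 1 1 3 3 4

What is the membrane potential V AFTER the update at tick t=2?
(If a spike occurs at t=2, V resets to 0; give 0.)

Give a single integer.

t=0: input=2 -> V=0 FIRE
t=1: input=1 -> V=8
t=2: input=2 -> V=0 FIRE
t=3: input=3 -> V=0 FIRE
t=4: input=0 -> V=0
t=5: input=2 -> V=0 FIRE
t=6: input=2 -> V=0 FIRE
t=7: input=0 -> V=0
t=8: input=2 -> V=0 FIRE
t=9: input=1 -> V=8
t=10: input=1 -> V=13
t=11: input=3 -> V=0 FIRE
t=12: input=3 -> V=0 FIRE
t=13: input=4 -> V=0 FIRE

Answer: 0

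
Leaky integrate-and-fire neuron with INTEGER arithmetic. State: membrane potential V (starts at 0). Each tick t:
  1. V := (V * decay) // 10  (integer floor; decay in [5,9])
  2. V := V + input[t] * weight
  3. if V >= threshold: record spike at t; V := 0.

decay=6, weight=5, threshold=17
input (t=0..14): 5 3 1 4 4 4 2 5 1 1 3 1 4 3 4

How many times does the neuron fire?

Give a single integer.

t=0: input=5 -> V=0 FIRE
t=1: input=3 -> V=15
t=2: input=1 -> V=14
t=3: input=4 -> V=0 FIRE
t=4: input=4 -> V=0 FIRE
t=5: input=4 -> V=0 FIRE
t=6: input=2 -> V=10
t=7: input=5 -> V=0 FIRE
t=8: input=1 -> V=5
t=9: input=1 -> V=8
t=10: input=3 -> V=0 FIRE
t=11: input=1 -> V=5
t=12: input=4 -> V=0 FIRE
t=13: input=3 -> V=15
t=14: input=4 -> V=0 FIRE

Answer: 8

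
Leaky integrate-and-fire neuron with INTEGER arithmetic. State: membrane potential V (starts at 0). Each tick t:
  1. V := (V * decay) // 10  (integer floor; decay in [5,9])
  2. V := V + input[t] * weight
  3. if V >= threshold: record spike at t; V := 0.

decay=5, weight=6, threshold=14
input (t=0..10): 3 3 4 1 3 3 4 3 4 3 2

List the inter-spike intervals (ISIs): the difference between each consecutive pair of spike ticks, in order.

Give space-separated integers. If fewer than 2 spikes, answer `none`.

Answer: 1 1 2 1 1 1 1 1

Derivation:
t=0: input=3 -> V=0 FIRE
t=1: input=3 -> V=0 FIRE
t=2: input=4 -> V=0 FIRE
t=3: input=1 -> V=6
t=4: input=3 -> V=0 FIRE
t=5: input=3 -> V=0 FIRE
t=6: input=4 -> V=0 FIRE
t=7: input=3 -> V=0 FIRE
t=8: input=4 -> V=0 FIRE
t=9: input=3 -> V=0 FIRE
t=10: input=2 -> V=12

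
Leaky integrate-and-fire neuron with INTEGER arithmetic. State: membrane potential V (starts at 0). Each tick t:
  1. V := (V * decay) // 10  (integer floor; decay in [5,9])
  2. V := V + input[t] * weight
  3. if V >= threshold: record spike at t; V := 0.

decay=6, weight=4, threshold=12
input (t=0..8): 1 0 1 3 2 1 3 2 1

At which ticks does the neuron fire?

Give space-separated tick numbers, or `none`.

Answer: 3 6

Derivation:
t=0: input=1 -> V=4
t=1: input=0 -> V=2
t=2: input=1 -> V=5
t=3: input=3 -> V=0 FIRE
t=4: input=2 -> V=8
t=5: input=1 -> V=8
t=6: input=3 -> V=0 FIRE
t=7: input=2 -> V=8
t=8: input=1 -> V=8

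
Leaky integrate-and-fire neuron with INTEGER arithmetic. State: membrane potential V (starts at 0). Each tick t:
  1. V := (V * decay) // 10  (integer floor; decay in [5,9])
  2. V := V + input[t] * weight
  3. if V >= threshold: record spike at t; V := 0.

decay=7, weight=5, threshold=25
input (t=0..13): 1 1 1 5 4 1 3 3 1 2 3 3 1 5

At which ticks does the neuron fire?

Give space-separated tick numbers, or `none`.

Answer: 3 6 10 13

Derivation:
t=0: input=1 -> V=5
t=1: input=1 -> V=8
t=2: input=1 -> V=10
t=3: input=5 -> V=0 FIRE
t=4: input=4 -> V=20
t=5: input=1 -> V=19
t=6: input=3 -> V=0 FIRE
t=7: input=3 -> V=15
t=8: input=1 -> V=15
t=9: input=2 -> V=20
t=10: input=3 -> V=0 FIRE
t=11: input=3 -> V=15
t=12: input=1 -> V=15
t=13: input=5 -> V=0 FIRE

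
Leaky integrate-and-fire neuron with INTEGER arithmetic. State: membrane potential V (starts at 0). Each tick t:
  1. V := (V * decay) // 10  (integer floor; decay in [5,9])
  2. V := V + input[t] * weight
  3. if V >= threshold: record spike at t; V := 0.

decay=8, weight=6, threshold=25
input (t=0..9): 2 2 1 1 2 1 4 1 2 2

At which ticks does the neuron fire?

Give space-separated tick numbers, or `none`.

t=0: input=2 -> V=12
t=1: input=2 -> V=21
t=2: input=1 -> V=22
t=3: input=1 -> V=23
t=4: input=2 -> V=0 FIRE
t=5: input=1 -> V=6
t=6: input=4 -> V=0 FIRE
t=7: input=1 -> V=6
t=8: input=2 -> V=16
t=9: input=2 -> V=24

Answer: 4 6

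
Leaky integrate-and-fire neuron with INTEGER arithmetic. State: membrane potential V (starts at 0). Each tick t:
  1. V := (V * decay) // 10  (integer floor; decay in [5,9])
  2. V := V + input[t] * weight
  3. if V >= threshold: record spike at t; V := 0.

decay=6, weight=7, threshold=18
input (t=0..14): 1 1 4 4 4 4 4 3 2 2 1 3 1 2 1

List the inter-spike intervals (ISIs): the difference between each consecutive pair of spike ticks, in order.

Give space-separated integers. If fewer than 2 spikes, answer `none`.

Answer: 1 1 1 1 1 2 2 2

Derivation:
t=0: input=1 -> V=7
t=1: input=1 -> V=11
t=2: input=4 -> V=0 FIRE
t=3: input=4 -> V=0 FIRE
t=4: input=4 -> V=0 FIRE
t=5: input=4 -> V=0 FIRE
t=6: input=4 -> V=0 FIRE
t=7: input=3 -> V=0 FIRE
t=8: input=2 -> V=14
t=9: input=2 -> V=0 FIRE
t=10: input=1 -> V=7
t=11: input=3 -> V=0 FIRE
t=12: input=1 -> V=7
t=13: input=2 -> V=0 FIRE
t=14: input=1 -> V=7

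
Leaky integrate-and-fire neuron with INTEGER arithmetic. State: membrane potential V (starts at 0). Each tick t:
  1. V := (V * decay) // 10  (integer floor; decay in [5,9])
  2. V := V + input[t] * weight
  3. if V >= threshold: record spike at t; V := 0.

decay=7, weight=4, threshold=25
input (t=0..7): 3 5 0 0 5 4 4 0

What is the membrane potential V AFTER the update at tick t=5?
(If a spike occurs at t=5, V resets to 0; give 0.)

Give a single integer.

t=0: input=3 -> V=12
t=1: input=5 -> V=0 FIRE
t=2: input=0 -> V=0
t=3: input=0 -> V=0
t=4: input=5 -> V=20
t=5: input=4 -> V=0 FIRE
t=6: input=4 -> V=16
t=7: input=0 -> V=11

Answer: 0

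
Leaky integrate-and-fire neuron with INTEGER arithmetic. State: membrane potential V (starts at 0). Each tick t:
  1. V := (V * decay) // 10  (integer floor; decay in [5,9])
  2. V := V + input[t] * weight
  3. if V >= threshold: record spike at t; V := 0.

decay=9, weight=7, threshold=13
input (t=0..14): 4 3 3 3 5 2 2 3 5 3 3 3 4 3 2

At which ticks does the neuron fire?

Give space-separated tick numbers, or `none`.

Answer: 0 1 2 3 4 5 6 7 8 9 10 11 12 13 14

Derivation:
t=0: input=4 -> V=0 FIRE
t=1: input=3 -> V=0 FIRE
t=2: input=3 -> V=0 FIRE
t=3: input=3 -> V=0 FIRE
t=4: input=5 -> V=0 FIRE
t=5: input=2 -> V=0 FIRE
t=6: input=2 -> V=0 FIRE
t=7: input=3 -> V=0 FIRE
t=8: input=5 -> V=0 FIRE
t=9: input=3 -> V=0 FIRE
t=10: input=3 -> V=0 FIRE
t=11: input=3 -> V=0 FIRE
t=12: input=4 -> V=0 FIRE
t=13: input=3 -> V=0 FIRE
t=14: input=2 -> V=0 FIRE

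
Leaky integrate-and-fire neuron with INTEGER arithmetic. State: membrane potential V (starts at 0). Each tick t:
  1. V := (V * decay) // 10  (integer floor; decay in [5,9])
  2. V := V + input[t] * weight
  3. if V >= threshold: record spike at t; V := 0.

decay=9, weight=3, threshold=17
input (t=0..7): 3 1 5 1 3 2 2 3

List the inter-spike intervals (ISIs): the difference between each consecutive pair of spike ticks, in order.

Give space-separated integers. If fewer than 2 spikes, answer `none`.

t=0: input=3 -> V=9
t=1: input=1 -> V=11
t=2: input=5 -> V=0 FIRE
t=3: input=1 -> V=3
t=4: input=3 -> V=11
t=5: input=2 -> V=15
t=6: input=2 -> V=0 FIRE
t=7: input=3 -> V=9

Answer: 4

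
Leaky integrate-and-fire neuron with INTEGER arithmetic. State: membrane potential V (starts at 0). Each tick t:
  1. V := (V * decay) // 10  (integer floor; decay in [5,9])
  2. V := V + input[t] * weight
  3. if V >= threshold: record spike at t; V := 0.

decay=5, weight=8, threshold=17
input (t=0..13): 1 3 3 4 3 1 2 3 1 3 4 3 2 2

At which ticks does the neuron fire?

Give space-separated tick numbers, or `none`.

Answer: 1 2 3 4 6 7 9 10 11 13

Derivation:
t=0: input=1 -> V=8
t=1: input=3 -> V=0 FIRE
t=2: input=3 -> V=0 FIRE
t=3: input=4 -> V=0 FIRE
t=4: input=3 -> V=0 FIRE
t=5: input=1 -> V=8
t=6: input=2 -> V=0 FIRE
t=7: input=3 -> V=0 FIRE
t=8: input=1 -> V=8
t=9: input=3 -> V=0 FIRE
t=10: input=4 -> V=0 FIRE
t=11: input=3 -> V=0 FIRE
t=12: input=2 -> V=16
t=13: input=2 -> V=0 FIRE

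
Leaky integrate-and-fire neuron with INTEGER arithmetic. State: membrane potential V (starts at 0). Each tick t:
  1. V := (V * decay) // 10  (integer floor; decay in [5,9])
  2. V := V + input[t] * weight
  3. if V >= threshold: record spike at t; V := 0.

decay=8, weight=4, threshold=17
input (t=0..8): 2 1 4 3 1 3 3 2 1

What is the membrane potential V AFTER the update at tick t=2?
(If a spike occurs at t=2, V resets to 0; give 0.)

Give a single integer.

Answer: 0

Derivation:
t=0: input=2 -> V=8
t=1: input=1 -> V=10
t=2: input=4 -> V=0 FIRE
t=3: input=3 -> V=12
t=4: input=1 -> V=13
t=5: input=3 -> V=0 FIRE
t=6: input=3 -> V=12
t=7: input=2 -> V=0 FIRE
t=8: input=1 -> V=4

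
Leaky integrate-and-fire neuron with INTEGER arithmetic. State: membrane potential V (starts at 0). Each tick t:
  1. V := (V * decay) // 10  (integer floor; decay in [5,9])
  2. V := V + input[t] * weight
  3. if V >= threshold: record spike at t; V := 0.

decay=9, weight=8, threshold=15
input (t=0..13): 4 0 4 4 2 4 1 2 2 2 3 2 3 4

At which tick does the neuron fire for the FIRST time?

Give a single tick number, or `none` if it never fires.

Answer: 0

Derivation:
t=0: input=4 -> V=0 FIRE
t=1: input=0 -> V=0
t=2: input=4 -> V=0 FIRE
t=3: input=4 -> V=0 FIRE
t=4: input=2 -> V=0 FIRE
t=5: input=4 -> V=0 FIRE
t=6: input=1 -> V=8
t=7: input=2 -> V=0 FIRE
t=8: input=2 -> V=0 FIRE
t=9: input=2 -> V=0 FIRE
t=10: input=3 -> V=0 FIRE
t=11: input=2 -> V=0 FIRE
t=12: input=3 -> V=0 FIRE
t=13: input=4 -> V=0 FIRE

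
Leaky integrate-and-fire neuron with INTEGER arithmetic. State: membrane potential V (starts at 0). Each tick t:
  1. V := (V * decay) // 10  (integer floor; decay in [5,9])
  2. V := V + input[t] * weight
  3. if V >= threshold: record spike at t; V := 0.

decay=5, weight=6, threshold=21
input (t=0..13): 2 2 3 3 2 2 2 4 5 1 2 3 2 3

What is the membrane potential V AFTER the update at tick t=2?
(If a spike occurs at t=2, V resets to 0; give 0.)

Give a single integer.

t=0: input=2 -> V=12
t=1: input=2 -> V=18
t=2: input=3 -> V=0 FIRE
t=3: input=3 -> V=18
t=4: input=2 -> V=0 FIRE
t=5: input=2 -> V=12
t=6: input=2 -> V=18
t=7: input=4 -> V=0 FIRE
t=8: input=5 -> V=0 FIRE
t=9: input=1 -> V=6
t=10: input=2 -> V=15
t=11: input=3 -> V=0 FIRE
t=12: input=2 -> V=12
t=13: input=3 -> V=0 FIRE

Answer: 0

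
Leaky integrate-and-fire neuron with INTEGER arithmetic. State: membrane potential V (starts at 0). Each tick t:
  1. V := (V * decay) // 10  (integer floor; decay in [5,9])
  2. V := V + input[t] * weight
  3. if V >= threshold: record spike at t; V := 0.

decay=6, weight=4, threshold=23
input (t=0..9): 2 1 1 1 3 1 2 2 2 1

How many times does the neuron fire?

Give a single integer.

Answer: 0

Derivation:
t=0: input=2 -> V=8
t=1: input=1 -> V=8
t=2: input=1 -> V=8
t=3: input=1 -> V=8
t=4: input=3 -> V=16
t=5: input=1 -> V=13
t=6: input=2 -> V=15
t=7: input=2 -> V=17
t=8: input=2 -> V=18
t=9: input=1 -> V=14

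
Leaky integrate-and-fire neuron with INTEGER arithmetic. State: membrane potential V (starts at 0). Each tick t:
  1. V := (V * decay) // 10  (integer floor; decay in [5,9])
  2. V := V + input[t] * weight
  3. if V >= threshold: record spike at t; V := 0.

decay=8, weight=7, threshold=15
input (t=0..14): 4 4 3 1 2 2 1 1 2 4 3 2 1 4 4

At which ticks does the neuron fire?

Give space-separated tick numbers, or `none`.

Answer: 0 1 2 4 6 8 9 10 12 13 14

Derivation:
t=0: input=4 -> V=0 FIRE
t=1: input=4 -> V=0 FIRE
t=2: input=3 -> V=0 FIRE
t=3: input=1 -> V=7
t=4: input=2 -> V=0 FIRE
t=5: input=2 -> V=14
t=6: input=1 -> V=0 FIRE
t=7: input=1 -> V=7
t=8: input=2 -> V=0 FIRE
t=9: input=4 -> V=0 FIRE
t=10: input=3 -> V=0 FIRE
t=11: input=2 -> V=14
t=12: input=1 -> V=0 FIRE
t=13: input=4 -> V=0 FIRE
t=14: input=4 -> V=0 FIRE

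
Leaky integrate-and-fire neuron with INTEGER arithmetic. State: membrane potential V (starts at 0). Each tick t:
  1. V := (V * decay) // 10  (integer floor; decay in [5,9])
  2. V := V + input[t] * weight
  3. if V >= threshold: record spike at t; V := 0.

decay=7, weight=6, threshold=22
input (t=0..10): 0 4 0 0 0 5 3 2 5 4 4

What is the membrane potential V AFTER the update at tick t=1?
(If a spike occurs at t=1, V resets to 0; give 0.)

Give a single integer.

t=0: input=0 -> V=0
t=1: input=4 -> V=0 FIRE
t=2: input=0 -> V=0
t=3: input=0 -> V=0
t=4: input=0 -> V=0
t=5: input=5 -> V=0 FIRE
t=6: input=3 -> V=18
t=7: input=2 -> V=0 FIRE
t=8: input=5 -> V=0 FIRE
t=9: input=4 -> V=0 FIRE
t=10: input=4 -> V=0 FIRE

Answer: 0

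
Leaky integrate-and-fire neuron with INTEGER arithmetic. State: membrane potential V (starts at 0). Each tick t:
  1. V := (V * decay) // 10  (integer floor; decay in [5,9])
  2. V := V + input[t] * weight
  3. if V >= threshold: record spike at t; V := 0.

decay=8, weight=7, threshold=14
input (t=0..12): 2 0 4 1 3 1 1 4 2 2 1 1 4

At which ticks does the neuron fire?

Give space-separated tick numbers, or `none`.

t=0: input=2 -> V=0 FIRE
t=1: input=0 -> V=0
t=2: input=4 -> V=0 FIRE
t=3: input=1 -> V=7
t=4: input=3 -> V=0 FIRE
t=5: input=1 -> V=7
t=6: input=1 -> V=12
t=7: input=4 -> V=0 FIRE
t=8: input=2 -> V=0 FIRE
t=9: input=2 -> V=0 FIRE
t=10: input=1 -> V=7
t=11: input=1 -> V=12
t=12: input=4 -> V=0 FIRE

Answer: 0 2 4 7 8 9 12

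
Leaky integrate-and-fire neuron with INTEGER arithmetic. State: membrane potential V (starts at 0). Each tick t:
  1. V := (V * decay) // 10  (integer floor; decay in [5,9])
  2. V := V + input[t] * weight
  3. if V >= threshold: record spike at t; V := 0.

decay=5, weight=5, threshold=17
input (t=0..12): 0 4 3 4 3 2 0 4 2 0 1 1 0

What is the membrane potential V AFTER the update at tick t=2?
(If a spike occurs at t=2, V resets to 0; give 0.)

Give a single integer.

t=0: input=0 -> V=0
t=1: input=4 -> V=0 FIRE
t=2: input=3 -> V=15
t=3: input=4 -> V=0 FIRE
t=4: input=3 -> V=15
t=5: input=2 -> V=0 FIRE
t=6: input=0 -> V=0
t=7: input=4 -> V=0 FIRE
t=8: input=2 -> V=10
t=9: input=0 -> V=5
t=10: input=1 -> V=7
t=11: input=1 -> V=8
t=12: input=0 -> V=4

Answer: 15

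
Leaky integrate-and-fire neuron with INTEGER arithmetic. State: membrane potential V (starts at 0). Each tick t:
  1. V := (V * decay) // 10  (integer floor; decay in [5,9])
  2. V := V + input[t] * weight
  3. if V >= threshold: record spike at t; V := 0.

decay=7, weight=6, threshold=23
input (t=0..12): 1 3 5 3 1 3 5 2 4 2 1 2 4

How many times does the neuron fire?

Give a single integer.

t=0: input=1 -> V=6
t=1: input=3 -> V=22
t=2: input=5 -> V=0 FIRE
t=3: input=3 -> V=18
t=4: input=1 -> V=18
t=5: input=3 -> V=0 FIRE
t=6: input=5 -> V=0 FIRE
t=7: input=2 -> V=12
t=8: input=4 -> V=0 FIRE
t=9: input=2 -> V=12
t=10: input=1 -> V=14
t=11: input=2 -> V=21
t=12: input=4 -> V=0 FIRE

Answer: 5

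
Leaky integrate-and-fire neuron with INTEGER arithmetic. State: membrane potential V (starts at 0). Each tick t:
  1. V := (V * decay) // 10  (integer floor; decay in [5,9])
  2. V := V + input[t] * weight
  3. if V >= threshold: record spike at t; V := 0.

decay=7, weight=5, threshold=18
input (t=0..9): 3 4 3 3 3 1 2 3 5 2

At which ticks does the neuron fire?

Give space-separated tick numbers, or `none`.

Answer: 1 3 6 8

Derivation:
t=0: input=3 -> V=15
t=1: input=4 -> V=0 FIRE
t=2: input=3 -> V=15
t=3: input=3 -> V=0 FIRE
t=4: input=3 -> V=15
t=5: input=1 -> V=15
t=6: input=2 -> V=0 FIRE
t=7: input=3 -> V=15
t=8: input=5 -> V=0 FIRE
t=9: input=2 -> V=10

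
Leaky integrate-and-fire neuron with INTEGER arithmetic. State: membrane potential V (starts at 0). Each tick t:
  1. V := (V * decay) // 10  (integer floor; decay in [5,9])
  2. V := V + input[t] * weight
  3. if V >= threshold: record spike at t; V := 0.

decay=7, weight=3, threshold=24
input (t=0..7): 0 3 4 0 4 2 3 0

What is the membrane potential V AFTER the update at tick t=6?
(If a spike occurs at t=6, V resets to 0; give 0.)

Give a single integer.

Answer: 23

Derivation:
t=0: input=0 -> V=0
t=1: input=3 -> V=9
t=2: input=4 -> V=18
t=3: input=0 -> V=12
t=4: input=4 -> V=20
t=5: input=2 -> V=20
t=6: input=3 -> V=23
t=7: input=0 -> V=16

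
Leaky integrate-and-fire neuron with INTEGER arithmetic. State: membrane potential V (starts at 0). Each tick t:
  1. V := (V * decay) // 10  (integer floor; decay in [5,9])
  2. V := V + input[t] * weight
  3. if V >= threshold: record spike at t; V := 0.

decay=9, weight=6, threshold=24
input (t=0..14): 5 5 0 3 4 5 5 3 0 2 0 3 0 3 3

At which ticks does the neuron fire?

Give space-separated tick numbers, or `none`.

Answer: 0 1 4 5 6 9 13

Derivation:
t=0: input=5 -> V=0 FIRE
t=1: input=5 -> V=0 FIRE
t=2: input=0 -> V=0
t=3: input=3 -> V=18
t=4: input=4 -> V=0 FIRE
t=5: input=5 -> V=0 FIRE
t=6: input=5 -> V=0 FIRE
t=7: input=3 -> V=18
t=8: input=0 -> V=16
t=9: input=2 -> V=0 FIRE
t=10: input=0 -> V=0
t=11: input=3 -> V=18
t=12: input=0 -> V=16
t=13: input=3 -> V=0 FIRE
t=14: input=3 -> V=18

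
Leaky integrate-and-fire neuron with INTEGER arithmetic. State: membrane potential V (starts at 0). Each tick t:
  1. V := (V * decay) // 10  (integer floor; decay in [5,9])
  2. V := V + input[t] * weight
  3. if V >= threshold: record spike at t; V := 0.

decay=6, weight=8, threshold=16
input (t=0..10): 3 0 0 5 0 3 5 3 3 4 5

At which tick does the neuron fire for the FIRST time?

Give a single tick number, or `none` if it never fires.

t=0: input=3 -> V=0 FIRE
t=1: input=0 -> V=0
t=2: input=0 -> V=0
t=3: input=5 -> V=0 FIRE
t=4: input=0 -> V=0
t=5: input=3 -> V=0 FIRE
t=6: input=5 -> V=0 FIRE
t=7: input=3 -> V=0 FIRE
t=8: input=3 -> V=0 FIRE
t=9: input=4 -> V=0 FIRE
t=10: input=5 -> V=0 FIRE

Answer: 0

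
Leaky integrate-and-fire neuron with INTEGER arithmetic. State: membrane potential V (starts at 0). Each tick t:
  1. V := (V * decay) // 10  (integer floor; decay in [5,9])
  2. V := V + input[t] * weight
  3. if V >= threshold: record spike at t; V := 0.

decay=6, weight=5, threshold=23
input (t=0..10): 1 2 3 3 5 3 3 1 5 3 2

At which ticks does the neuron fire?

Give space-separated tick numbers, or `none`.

t=0: input=1 -> V=5
t=1: input=2 -> V=13
t=2: input=3 -> V=22
t=3: input=3 -> V=0 FIRE
t=4: input=5 -> V=0 FIRE
t=5: input=3 -> V=15
t=6: input=3 -> V=0 FIRE
t=7: input=1 -> V=5
t=8: input=5 -> V=0 FIRE
t=9: input=3 -> V=15
t=10: input=2 -> V=19

Answer: 3 4 6 8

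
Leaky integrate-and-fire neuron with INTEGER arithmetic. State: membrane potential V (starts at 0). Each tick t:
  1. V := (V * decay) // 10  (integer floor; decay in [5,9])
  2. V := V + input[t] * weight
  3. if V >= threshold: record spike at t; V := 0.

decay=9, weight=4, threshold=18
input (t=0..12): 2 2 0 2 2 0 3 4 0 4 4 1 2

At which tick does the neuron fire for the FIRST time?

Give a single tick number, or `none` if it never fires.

t=0: input=2 -> V=8
t=1: input=2 -> V=15
t=2: input=0 -> V=13
t=3: input=2 -> V=0 FIRE
t=4: input=2 -> V=8
t=5: input=0 -> V=7
t=6: input=3 -> V=0 FIRE
t=7: input=4 -> V=16
t=8: input=0 -> V=14
t=9: input=4 -> V=0 FIRE
t=10: input=4 -> V=16
t=11: input=1 -> V=0 FIRE
t=12: input=2 -> V=8

Answer: 3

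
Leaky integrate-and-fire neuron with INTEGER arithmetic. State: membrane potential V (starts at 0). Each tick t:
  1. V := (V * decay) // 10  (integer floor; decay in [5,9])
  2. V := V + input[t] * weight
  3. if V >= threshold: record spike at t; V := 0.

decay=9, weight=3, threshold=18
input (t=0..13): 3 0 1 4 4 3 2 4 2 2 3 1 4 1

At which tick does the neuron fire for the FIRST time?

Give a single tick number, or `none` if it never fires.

Answer: 3

Derivation:
t=0: input=3 -> V=9
t=1: input=0 -> V=8
t=2: input=1 -> V=10
t=3: input=4 -> V=0 FIRE
t=4: input=4 -> V=12
t=5: input=3 -> V=0 FIRE
t=6: input=2 -> V=6
t=7: input=4 -> V=17
t=8: input=2 -> V=0 FIRE
t=9: input=2 -> V=6
t=10: input=3 -> V=14
t=11: input=1 -> V=15
t=12: input=4 -> V=0 FIRE
t=13: input=1 -> V=3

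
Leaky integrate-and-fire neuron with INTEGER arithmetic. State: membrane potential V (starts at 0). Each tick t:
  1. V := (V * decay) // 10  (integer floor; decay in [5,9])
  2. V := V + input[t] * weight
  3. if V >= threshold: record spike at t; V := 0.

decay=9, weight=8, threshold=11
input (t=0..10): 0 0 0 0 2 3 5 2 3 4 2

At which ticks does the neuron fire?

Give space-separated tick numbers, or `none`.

t=0: input=0 -> V=0
t=1: input=0 -> V=0
t=2: input=0 -> V=0
t=3: input=0 -> V=0
t=4: input=2 -> V=0 FIRE
t=5: input=3 -> V=0 FIRE
t=6: input=5 -> V=0 FIRE
t=7: input=2 -> V=0 FIRE
t=8: input=3 -> V=0 FIRE
t=9: input=4 -> V=0 FIRE
t=10: input=2 -> V=0 FIRE

Answer: 4 5 6 7 8 9 10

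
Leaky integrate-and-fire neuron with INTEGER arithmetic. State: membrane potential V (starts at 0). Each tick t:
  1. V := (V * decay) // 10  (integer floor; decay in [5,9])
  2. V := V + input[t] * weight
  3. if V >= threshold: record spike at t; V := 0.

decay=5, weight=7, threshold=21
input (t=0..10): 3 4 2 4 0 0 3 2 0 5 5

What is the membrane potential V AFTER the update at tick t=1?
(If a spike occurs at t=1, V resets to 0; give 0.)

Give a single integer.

Answer: 0

Derivation:
t=0: input=3 -> V=0 FIRE
t=1: input=4 -> V=0 FIRE
t=2: input=2 -> V=14
t=3: input=4 -> V=0 FIRE
t=4: input=0 -> V=0
t=5: input=0 -> V=0
t=6: input=3 -> V=0 FIRE
t=7: input=2 -> V=14
t=8: input=0 -> V=7
t=9: input=5 -> V=0 FIRE
t=10: input=5 -> V=0 FIRE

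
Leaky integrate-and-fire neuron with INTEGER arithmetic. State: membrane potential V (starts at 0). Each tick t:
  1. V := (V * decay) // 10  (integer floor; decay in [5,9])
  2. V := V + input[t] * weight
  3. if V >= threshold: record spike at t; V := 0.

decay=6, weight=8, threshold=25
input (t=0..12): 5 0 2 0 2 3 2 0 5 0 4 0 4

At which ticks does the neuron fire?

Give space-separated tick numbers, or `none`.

Answer: 0 5 8 10 12

Derivation:
t=0: input=5 -> V=0 FIRE
t=1: input=0 -> V=0
t=2: input=2 -> V=16
t=3: input=0 -> V=9
t=4: input=2 -> V=21
t=5: input=3 -> V=0 FIRE
t=6: input=2 -> V=16
t=7: input=0 -> V=9
t=8: input=5 -> V=0 FIRE
t=9: input=0 -> V=0
t=10: input=4 -> V=0 FIRE
t=11: input=0 -> V=0
t=12: input=4 -> V=0 FIRE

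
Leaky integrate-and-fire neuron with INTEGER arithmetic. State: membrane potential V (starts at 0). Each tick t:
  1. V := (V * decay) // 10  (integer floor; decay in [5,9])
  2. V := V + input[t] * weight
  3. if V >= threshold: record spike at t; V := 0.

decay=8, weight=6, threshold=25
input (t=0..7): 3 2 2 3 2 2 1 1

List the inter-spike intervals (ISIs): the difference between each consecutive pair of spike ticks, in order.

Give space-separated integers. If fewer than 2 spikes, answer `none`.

t=0: input=3 -> V=18
t=1: input=2 -> V=0 FIRE
t=2: input=2 -> V=12
t=3: input=3 -> V=0 FIRE
t=4: input=2 -> V=12
t=5: input=2 -> V=21
t=6: input=1 -> V=22
t=7: input=1 -> V=23

Answer: 2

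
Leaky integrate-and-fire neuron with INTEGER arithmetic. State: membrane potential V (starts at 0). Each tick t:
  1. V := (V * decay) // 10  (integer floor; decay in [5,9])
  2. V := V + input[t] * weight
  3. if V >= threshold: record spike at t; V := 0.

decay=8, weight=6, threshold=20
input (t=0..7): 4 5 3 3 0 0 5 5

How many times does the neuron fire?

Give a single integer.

Answer: 5

Derivation:
t=0: input=4 -> V=0 FIRE
t=1: input=5 -> V=0 FIRE
t=2: input=3 -> V=18
t=3: input=3 -> V=0 FIRE
t=4: input=0 -> V=0
t=5: input=0 -> V=0
t=6: input=5 -> V=0 FIRE
t=7: input=5 -> V=0 FIRE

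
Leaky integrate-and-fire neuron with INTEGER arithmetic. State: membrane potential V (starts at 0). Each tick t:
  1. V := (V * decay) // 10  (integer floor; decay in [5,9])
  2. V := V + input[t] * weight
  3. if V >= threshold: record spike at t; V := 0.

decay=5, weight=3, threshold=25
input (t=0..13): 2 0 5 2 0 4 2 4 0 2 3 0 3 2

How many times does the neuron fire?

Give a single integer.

Answer: 0

Derivation:
t=0: input=2 -> V=6
t=1: input=0 -> V=3
t=2: input=5 -> V=16
t=3: input=2 -> V=14
t=4: input=0 -> V=7
t=5: input=4 -> V=15
t=6: input=2 -> V=13
t=7: input=4 -> V=18
t=8: input=0 -> V=9
t=9: input=2 -> V=10
t=10: input=3 -> V=14
t=11: input=0 -> V=7
t=12: input=3 -> V=12
t=13: input=2 -> V=12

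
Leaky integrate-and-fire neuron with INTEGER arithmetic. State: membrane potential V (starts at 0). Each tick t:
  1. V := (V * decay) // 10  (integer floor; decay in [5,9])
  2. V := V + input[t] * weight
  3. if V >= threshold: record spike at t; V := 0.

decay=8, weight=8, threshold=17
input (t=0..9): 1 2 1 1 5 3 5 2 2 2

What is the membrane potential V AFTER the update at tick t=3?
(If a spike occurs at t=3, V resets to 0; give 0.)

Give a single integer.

Answer: 14

Derivation:
t=0: input=1 -> V=8
t=1: input=2 -> V=0 FIRE
t=2: input=1 -> V=8
t=3: input=1 -> V=14
t=4: input=5 -> V=0 FIRE
t=5: input=3 -> V=0 FIRE
t=6: input=5 -> V=0 FIRE
t=7: input=2 -> V=16
t=8: input=2 -> V=0 FIRE
t=9: input=2 -> V=16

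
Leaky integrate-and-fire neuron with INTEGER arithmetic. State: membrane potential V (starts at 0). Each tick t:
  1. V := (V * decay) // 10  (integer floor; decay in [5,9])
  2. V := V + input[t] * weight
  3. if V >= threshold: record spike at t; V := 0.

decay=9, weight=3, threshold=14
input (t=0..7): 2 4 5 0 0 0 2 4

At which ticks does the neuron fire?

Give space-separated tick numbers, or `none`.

t=0: input=2 -> V=6
t=1: input=4 -> V=0 FIRE
t=2: input=5 -> V=0 FIRE
t=3: input=0 -> V=0
t=4: input=0 -> V=0
t=5: input=0 -> V=0
t=6: input=2 -> V=6
t=7: input=4 -> V=0 FIRE

Answer: 1 2 7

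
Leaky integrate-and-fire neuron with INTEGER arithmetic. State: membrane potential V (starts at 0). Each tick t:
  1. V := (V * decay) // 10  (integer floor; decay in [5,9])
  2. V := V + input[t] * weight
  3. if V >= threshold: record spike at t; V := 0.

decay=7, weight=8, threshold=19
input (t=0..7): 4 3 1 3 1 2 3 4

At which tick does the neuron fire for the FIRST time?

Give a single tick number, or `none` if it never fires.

t=0: input=4 -> V=0 FIRE
t=1: input=3 -> V=0 FIRE
t=2: input=1 -> V=8
t=3: input=3 -> V=0 FIRE
t=4: input=1 -> V=8
t=5: input=2 -> V=0 FIRE
t=6: input=3 -> V=0 FIRE
t=7: input=4 -> V=0 FIRE

Answer: 0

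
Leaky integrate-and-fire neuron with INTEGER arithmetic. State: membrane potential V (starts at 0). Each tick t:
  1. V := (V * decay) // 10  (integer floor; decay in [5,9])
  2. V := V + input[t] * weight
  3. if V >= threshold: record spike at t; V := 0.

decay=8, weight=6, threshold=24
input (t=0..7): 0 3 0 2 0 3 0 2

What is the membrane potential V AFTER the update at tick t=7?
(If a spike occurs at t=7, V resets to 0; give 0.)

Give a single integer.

t=0: input=0 -> V=0
t=1: input=3 -> V=18
t=2: input=0 -> V=14
t=3: input=2 -> V=23
t=4: input=0 -> V=18
t=5: input=3 -> V=0 FIRE
t=6: input=0 -> V=0
t=7: input=2 -> V=12

Answer: 12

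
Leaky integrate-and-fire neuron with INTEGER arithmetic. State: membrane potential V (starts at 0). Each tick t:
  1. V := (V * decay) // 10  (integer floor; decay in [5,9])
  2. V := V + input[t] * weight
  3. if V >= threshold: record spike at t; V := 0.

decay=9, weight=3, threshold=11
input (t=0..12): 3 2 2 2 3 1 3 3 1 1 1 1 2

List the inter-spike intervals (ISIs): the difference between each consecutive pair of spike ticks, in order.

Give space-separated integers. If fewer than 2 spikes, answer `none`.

t=0: input=3 -> V=9
t=1: input=2 -> V=0 FIRE
t=2: input=2 -> V=6
t=3: input=2 -> V=0 FIRE
t=4: input=3 -> V=9
t=5: input=1 -> V=0 FIRE
t=6: input=3 -> V=9
t=7: input=3 -> V=0 FIRE
t=8: input=1 -> V=3
t=9: input=1 -> V=5
t=10: input=1 -> V=7
t=11: input=1 -> V=9
t=12: input=2 -> V=0 FIRE

Answer: 2 2 2 5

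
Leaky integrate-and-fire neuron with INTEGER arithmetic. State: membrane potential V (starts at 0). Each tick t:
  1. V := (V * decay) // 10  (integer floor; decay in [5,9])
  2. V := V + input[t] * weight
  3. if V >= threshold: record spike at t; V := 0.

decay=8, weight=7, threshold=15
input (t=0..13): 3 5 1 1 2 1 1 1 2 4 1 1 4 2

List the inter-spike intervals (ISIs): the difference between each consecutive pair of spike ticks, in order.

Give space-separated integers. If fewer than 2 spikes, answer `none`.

t=0: input=3 -> V=0 FIRE
t=1: input=5 -> V=0 FIRE
t=2: input=1 -> V=7
t=3: input=1 -> V=12
t=4: input=2 -> V=0 FIRE
t=5: input=1 -> V=7
t=6: input=1 -> V=12
t=7: input=1 -> V=0 FIRE
t=8: input=2 -> V=14
t=9: input=4 -> V=0 FIRE
t=10: input=1 -> V=7
t=11: input=1 -> V=12
t=12: input=4 -> V=0 FIRE
t=13: input=2 -> V=14

Answer: 1 3 3 2 3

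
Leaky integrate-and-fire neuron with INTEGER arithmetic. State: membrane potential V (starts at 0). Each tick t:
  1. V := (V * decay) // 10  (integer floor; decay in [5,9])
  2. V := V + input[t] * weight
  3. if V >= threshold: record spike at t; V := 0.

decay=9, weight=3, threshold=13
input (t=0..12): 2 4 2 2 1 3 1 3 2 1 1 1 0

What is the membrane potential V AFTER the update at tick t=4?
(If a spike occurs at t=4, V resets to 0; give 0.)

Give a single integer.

Answer: 12

Derivation:
t=0: input=2 -> V=6
t=1: input=4 -> V=0 FIRE
t=2: input=2 -> V=6
t=3: input=2 -> V=11
t=4: input=1 -> V=12
t=5: input=3 -> V=0 FIRE
t=6: input=1 -> V=3
t=7: input=3 -> V=11
t=8: input=2 -> V=0 FIRE
t=9: input=1 -> V=3
t=10: input=1 -> V=5
t=11: input=1 -> V=7
t=12: input=0 -> V=6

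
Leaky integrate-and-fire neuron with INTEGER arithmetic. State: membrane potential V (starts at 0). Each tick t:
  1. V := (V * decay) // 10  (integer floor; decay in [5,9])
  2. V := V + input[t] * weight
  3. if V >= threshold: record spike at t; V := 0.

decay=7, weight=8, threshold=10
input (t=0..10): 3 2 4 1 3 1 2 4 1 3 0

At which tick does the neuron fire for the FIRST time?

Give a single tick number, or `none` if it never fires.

t=0: input=3 -> V=0 FIRE
t=1: input=2 -> V=0 FIRE
t=2: input=4 -> V=0 FIRE
t=3: input=1 -> V=8
t=4: input=3 -> V=0 FIRE
t=5: input=1 -> V=8
t=6: input=2 -> V=0 FIRE
t=7: input=4 -> V=0 FIRE
t=8: input=1 -> V=8
t=9: input=3 -> V=0 FIRE
t=10: input=0 -> V=0

Answer: 0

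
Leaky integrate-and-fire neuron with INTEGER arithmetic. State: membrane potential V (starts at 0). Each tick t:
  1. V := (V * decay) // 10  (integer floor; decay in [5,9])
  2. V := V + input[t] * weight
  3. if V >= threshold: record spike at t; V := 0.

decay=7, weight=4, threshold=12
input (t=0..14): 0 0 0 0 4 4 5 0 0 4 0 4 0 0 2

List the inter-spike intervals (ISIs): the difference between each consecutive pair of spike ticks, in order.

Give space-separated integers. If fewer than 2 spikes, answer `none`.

Answer: 1 1 3 2

Derivation:
t=0: input=0 -> V=0
t=1: input=0 -> V=0
t=2: input=0 -> V=0
t=3: input=0 -> V=0
t=4: input=4 -> V=0 FIRE
t=5: input=4 -> V=0 FIRE
t=6: input=5 -> V=0 FIRE
t=7: input=0 -> V=0
t=8: input=0 -> V=0
t=9: input=4 -> V=0 FIRE
t=10: input=0 -> V=0
t=11: input=4 -> V=0 FIRE
t=12: input=0 -> V=0
t=13: input=0 -> V=0
t=14: input=2 -> V=8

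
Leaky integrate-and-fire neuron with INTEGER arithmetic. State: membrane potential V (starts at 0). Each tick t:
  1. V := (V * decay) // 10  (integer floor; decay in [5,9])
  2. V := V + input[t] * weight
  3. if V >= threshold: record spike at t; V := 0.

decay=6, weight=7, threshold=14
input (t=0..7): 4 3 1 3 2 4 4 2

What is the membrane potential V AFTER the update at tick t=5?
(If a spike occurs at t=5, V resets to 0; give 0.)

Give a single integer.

t=0: input=4 -> V=0 FIRE
t=1: input=3 -> V=0 FIRE
t=2: input=1 -> V=7
t=3: input=3 -> V=0 FIRE
t=4: input=2 -> V=0 FIRE
t=5: input=4 -> V=0 FIRE
t=6: input=4 -> V=0 FIRE
t=7: input=2 -> V=0 FIRE

Answer: 0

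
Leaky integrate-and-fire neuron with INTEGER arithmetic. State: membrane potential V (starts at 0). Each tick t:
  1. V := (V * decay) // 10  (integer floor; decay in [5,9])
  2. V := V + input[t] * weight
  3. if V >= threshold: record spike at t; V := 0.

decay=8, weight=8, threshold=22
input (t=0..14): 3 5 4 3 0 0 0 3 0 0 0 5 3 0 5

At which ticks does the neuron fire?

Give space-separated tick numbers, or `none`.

t=0: input=3 -> V=0 FIRE
t=1: input=5 -> V=0 FIRE
t=2: input=4 -> V=0 FIRE
t=3: input=3 -> V=0 FIRE
t=4: input=0 -> V=0
t=5: input=0 -> V=0
t=6: input=0 -> V=0
t=7: input=3 -> V=0 FIRE
t=8: input=0 -> V=0
t=9: input=0 -> V=0
t=10: input=0 -> V=0
t=11: input=5 -> V=0 FIRE
t=12: input=3 -> V=0 FIRE
t=13: input=0 -> V=0
t=14: input=5 -> V=0 FIRE

Answer: 0 1 2 3 7 11 12 14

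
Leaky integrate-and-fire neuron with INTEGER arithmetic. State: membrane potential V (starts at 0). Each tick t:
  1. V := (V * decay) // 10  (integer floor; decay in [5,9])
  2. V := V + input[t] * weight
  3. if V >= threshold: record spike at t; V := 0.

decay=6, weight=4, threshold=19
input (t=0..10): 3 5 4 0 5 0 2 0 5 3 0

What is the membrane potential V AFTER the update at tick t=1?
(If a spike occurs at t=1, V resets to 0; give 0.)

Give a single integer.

Answer: 0

Derivation:
t=0: input=3 -> V=12
t=1: input=5 -> V=0 FIRE
t=2: input=4 -> V=16
t=3: input=0 -> V=9
t=4: input=5 -> V=0 FIRE
t=5: input=0 -> V=0
t=6: input=2 -> V=8
t=7: input=0 -> V=4
t=8: input=5 -> V=0 FIRE
t=9: input=3 -> V=12
t=10: input=0 -> V=7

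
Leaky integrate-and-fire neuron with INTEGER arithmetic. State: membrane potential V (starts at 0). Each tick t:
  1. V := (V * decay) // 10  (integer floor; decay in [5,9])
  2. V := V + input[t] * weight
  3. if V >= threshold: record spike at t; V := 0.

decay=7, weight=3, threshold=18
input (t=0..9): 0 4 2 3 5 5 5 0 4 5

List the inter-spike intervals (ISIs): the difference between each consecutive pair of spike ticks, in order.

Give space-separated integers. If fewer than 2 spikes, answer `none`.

Answer: 2 3

Derivation:
t=0: input=0 -> V=0
t=1: input=4 -> V=12
t=2: input=2 -> V=14
t=3: input=3 -> V=0 FIRE
t=4: input=5 -> V=15
t=5: input=5 -> V=0 FIRE
t=6: input=5 -> V=15
t=7: input=0 -> V=10
t=8: input=4 -> V=0 FIRE
t=9: input=5 -> V=15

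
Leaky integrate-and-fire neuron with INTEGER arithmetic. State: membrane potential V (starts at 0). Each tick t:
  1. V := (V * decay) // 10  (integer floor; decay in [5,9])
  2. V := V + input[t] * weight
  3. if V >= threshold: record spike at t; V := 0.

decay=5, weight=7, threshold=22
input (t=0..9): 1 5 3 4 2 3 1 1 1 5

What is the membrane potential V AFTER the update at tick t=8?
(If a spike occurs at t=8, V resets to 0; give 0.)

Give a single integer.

t=0: input=1 -> V=7
t=1: input=5 -> V=0 FIRE
t=2: input=3 -> V=21
t=3: input=4 -> V=0 FIRE
t=4: input=2 -> V=14
t=5: input=3 -> V=0 FIRE
t=6: input=1 -> V=7
t=7: input=1 -> V=10
t=8: input=1 -> V=12
t=9: input=5 -> V=0 FIRE

Answer: 12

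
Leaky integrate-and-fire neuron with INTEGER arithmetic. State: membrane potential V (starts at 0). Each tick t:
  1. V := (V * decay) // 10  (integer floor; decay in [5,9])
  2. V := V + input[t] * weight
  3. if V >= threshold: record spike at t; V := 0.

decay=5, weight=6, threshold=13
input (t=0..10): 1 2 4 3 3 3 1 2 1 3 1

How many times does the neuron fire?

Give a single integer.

Answer: 7

Derivation:
t=0: input=1 -> V=6
t=1: input=2 -> V=0 FIRE
t=2: input=4 -> V=0 FIRE
t=3: input=3 -> V=0 FIRE
t=4: input=3 -> V=0 FIRE
t=5: input=3 -> V=0 FIRE
t=6: input=1 -> V=6
t=7: input=2 -> V=0 FIRE
t=8: input=1 -> V=6
t=9: input=3 -> V=0 FIRE
t=10: input=1 -> V=6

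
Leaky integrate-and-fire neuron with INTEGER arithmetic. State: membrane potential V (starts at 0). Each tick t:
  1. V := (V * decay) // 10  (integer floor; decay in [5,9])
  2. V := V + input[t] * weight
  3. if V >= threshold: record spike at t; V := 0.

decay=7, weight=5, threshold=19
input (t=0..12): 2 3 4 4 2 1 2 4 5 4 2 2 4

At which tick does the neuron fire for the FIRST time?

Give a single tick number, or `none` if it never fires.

t=0: input=2 -> V=10
t=1: input=3 -> V=0 FIRE
t=2: input=4 -> V=0 FIRE
t=3: input=4 -> V=0 FIRE
t=4: input=2 -> V=10
t=5: input=1 -> V=12
t=6: input=2 -> V=18
t=7: input=4 -> V=0 FIRE
t=8: input=5 -> V=0 FIRE
t=9: input=4 -> V=0 FIRE
t=10: input=2 -> V=10
t=11: input=2 -> V=17
t=12: input=4 -> V=0 FIRE

Answer: 1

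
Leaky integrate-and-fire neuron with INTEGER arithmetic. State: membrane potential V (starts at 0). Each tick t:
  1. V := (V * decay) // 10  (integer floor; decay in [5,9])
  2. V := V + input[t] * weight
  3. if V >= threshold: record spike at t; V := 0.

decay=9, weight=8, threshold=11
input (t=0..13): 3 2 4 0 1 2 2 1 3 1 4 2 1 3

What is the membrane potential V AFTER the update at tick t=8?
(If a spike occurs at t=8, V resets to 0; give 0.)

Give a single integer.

Answer: 0

Derivation:
t=0: input=3 -> V=0 FIRE
t=1: input=2 -> V=0 FIRE
t=2: input=4 -> V=0 FIRE
t=3: input=0 -> V=0
t=4: input=1 -> V=8
t=5: input=2 -> V=0 FIRE
t=6: input=2 -> V=0 FIRE
t=7: input=1 -> V=8
t=8: input=3 -> V=0 FIRE
t=9: input=1 -> V=8
t=10: input=4 -> V=0 FIRE
t=11: input=2 -> V=0 FIRE
t=12: input=1 -> V=8
t=13: input=3 -> V=0 FIRE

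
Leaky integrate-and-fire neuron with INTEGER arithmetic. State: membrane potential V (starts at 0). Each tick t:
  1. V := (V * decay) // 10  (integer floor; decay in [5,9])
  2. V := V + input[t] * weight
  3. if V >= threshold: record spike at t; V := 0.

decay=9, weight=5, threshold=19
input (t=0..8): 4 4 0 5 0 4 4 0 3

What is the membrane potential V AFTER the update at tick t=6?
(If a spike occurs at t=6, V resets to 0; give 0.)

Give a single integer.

t=0: input=4 -> V=0 FIRE
t=1: input=4 -> V=0 FIRE
t=2: input=0 -> V=0
t=3: input=5 -> V=0 FIRE
t=4: input=0 -> V=0
t=5: input=4 -> V=0 FIRE
t=6: input=4 -> V=0 FIRE
t=7: input=0 -> V=0
t=8: input=3 -> V=15

Answer: 0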